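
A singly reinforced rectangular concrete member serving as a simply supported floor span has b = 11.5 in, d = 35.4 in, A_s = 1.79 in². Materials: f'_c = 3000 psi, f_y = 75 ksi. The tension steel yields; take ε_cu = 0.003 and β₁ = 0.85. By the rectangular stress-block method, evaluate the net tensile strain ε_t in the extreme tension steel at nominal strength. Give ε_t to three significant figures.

ε_t ≈ 0.0167

a = A_s f_y/(0.85 f'_c b) = 4.578 in.
β₁ = 0.85, so c = a/β₁ = 4.578/0.85 = 5.386 in.
From the linear strain diagram with ε_cu = 0.003: ε_t = 0.003 (d − c)/c = 0.003 × (35.4 − 5.386)/5.386 = 0.0167.
Since ε_t ≥ 0.005, the section is tension-controlled.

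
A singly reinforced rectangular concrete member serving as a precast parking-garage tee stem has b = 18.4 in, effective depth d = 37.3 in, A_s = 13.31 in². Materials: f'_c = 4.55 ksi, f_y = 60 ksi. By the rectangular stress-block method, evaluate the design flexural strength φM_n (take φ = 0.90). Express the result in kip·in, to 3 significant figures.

φM_n ≈ 22800 kip·in

T = A_s f_y = 13.31 × 60 = 798.6 kips.
a = T/(0.85 f'_c b) = 798.6/(0.85 × 4.55 × 18.4) = 11.222 in.
M_n = T(d − a/2) = 798.6 × (37.3 − 5.611) = 25306.8 kip·in.
φM_n = 0.90 × 25306.8 = 22776.1 kip·in.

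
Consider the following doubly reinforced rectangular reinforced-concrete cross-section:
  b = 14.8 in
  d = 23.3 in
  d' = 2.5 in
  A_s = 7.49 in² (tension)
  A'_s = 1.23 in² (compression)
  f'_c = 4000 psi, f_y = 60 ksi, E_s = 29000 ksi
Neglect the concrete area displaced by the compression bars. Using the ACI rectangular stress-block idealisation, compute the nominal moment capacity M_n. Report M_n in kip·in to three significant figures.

M_n ≈ 8880 kip·in

Assume both steels yield.
a = (A_s − A'_s) f_y/(0.85 f'_c b) = (7.49 − 1.23) × 60/(0.85 × 4 × 14.8) = 7.464 in.
c = a/β₁ = 7.464/0.85 = 8.781 in; ε'_s = 0.003(c − d')/c = 0.0021 ≥ ε_y = 0.0021, so the compression steel yields.
M_n = (A_s − A'_s) f_y (d − a/2) + A'_s f_y (d − d') = 375.6 × (23.3 − 3.732) + 73.8 × (23.3 − 2.5) = 7349.7 + 1535.0 = 8884.7 kip·in.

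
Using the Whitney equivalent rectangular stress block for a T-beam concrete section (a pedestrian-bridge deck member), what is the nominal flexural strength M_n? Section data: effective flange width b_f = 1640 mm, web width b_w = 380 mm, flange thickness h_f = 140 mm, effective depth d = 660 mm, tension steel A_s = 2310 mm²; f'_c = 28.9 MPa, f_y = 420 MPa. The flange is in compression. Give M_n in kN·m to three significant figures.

M_n ≈ 629 kN·m

Tension: T = A_s f_y = 2310 × 420 = 970200 N.
Try a within the flange: a = T/(0.85 f'_c b_f) = 970200/(0.85 × 28.9 × 1640) = 24.08 mm.
Since a = 24.08 ≤ h_f = 140 mm, the stress block lies entirely in the flange; analyse as a rectangular beam of width b_f.
M_n = T(d − a/2) = 970200 × (660 − 12.04) = 628.65 × 10⁶ N·mm.
M_n = 628.65 kN·m.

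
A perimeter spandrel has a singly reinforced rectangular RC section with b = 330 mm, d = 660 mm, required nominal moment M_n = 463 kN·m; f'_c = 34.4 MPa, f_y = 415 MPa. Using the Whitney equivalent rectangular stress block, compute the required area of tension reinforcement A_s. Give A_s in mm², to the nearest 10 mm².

A_s ≈ 1800 mm²

With M_n = 0.85 f'_c a b (d − a/2), solve the quadratic for a:
a = d − √(d² − 2M_n/(0.85 f'_c b)) = 660 − √(660² − 2 × 463×10⁶/(0.85 × 34.4 × 330)) = 77.22 mm.
A_s = 0.85 f'_c a b / f_y = 0.85 × 34.4 × 77.22 × 330 / 415 = 1795.4 mm².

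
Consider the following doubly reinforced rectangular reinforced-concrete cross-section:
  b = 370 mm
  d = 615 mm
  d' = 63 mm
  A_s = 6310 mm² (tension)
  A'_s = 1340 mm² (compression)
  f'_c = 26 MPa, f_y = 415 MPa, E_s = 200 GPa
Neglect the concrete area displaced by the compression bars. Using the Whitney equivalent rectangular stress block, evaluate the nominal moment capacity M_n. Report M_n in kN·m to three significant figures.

Assume both tension and compression steel yield.
Net tension couple steel: A_s − A'_s = 4970 mm².
a = (A_s − A'_s) f_y / (0.85 f'_c b) = 2062550/(0.85 × 26 × 370) = 252.24 mm.
c = a/β₁ = 252.24/0.85 = 296.75 mm; ε'_s = 0.003(c − d')/c = 0.0024 ≥ f_y/E_s = 0.0021, so compression steel does yield.
M_n = (A_s − A'_s) f_y (d − a/2) + A'_s f_y (d − d') = [2062550 × (615 − 126.12) + 556100 × (615 − 63)] × 10⁻⁶ = 1008.34 + 306.97 = 1315.31 kN·m.

M_n ≈ 1320 kN·m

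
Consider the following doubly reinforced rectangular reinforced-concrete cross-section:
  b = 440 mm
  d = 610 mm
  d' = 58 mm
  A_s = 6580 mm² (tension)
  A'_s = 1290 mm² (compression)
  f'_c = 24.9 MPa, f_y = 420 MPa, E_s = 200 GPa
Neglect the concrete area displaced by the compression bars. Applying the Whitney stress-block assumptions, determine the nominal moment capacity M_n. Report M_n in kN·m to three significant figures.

Assume both tension and compression steel yield.
Net tension couple steel: A_s − A'_s = 5290 mm².
a = (A_s − A'_s) f_y / (0.85 f'_c b) = 2221800/(0.85 × 24.9 × 440) = 238.58 mm.
c = a/β₁ = 238.58/0.85 = 280.68 mm; ε'_s = 0.003(c − d')/c = 0.0024 ≥ f_y/E_s = 0.0021, so compression steel does yield.
M_n = (A_s − A'_s) f_y (d − a/2) + A'_s f_y (d − d') = [2221800 × (610 − 119.29) + 541800 × (610 − 58)] × 10⁻⁶ = 1090.26 + 299.07 = 1389.33 kN·m.

M_n ≈ 1390 kN·m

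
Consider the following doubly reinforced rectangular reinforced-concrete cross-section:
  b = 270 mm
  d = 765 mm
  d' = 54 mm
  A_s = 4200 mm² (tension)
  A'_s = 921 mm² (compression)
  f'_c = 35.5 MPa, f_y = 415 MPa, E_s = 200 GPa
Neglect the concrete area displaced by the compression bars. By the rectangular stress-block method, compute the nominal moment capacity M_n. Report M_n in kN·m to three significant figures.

M_n ≈ 1200 kN·m

Assume both tension and compression steel yield.
Net tension couple steel: A_s − A'_s = 3279 mm².
a = (A_s − A'_s) f_y / (0.85 f'_c b) = 1360785/(0.85 × 35.5 × 270) = 167.02 mm.
c = a/β₁ = 167.02/0.796 = 209.82 mm; ε'_s = 0.003(c − d')/c = 0.0022 ≥ f_y/E_s = 0.0021, so compression steel does yield.
M_n = (A_s − A'_s) f_y (d − a/2) + A'_s f_y (d − d') = [1360785 × (765 − 83.51) + 382215 × (765 − 54)] × 10⁻⁶ = 927.36 + 271.75 = 1199.11 kN·m.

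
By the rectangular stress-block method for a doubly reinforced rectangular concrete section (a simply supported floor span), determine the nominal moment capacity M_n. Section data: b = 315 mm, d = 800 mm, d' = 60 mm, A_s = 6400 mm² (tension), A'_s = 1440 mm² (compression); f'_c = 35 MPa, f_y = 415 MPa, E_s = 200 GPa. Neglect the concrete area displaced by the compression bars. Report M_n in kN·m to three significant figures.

M_n ≈ 1860 kN·m

Assume both tension and compression steel yield.
Net tension couple steel: A_s − A'_s = 4960 mm².
a = (A_s − A'_s) f_y / (0.85 f'_c b) = 2058400/(0.85 × 35 × 315) = 219.65 mm.
c = a/β₁ = 219.65/0.8 = 274.56 mm; ε'_s = 0.003(c − d')/c = 0.0023 ≥ f_y/E_s = 0.0021, so compression steel does yield.
M_n = (A_s − A'_s) f_y (d − a/2) + A'_s f_y (d − d') = [2058400 × (800 − 109.825) + 597600 × (800 − 60)] × 10⁻⁶ = 1420.66 + 442.22 = 1862.88 kN·m.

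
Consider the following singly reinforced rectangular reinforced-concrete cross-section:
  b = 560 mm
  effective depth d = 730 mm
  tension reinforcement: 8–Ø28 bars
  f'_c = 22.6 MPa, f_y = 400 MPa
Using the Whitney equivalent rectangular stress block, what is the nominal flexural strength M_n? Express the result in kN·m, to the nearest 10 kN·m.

M_n ≈ 1260 kN·m

A_s = 8 × 616 = 4928 mm².
T = A_s f_y = 4928 × 400 = 1971200 N = 1971.2 kN.
From C = T: a = T/(0.85 f'_c b) = 1971200/(0.85 × 22.6 × 560) = 183.24 mm.
M_n = T(d − a/2) = 1971.2 kN × (730 − 91.62) mm = 1258.37 kN·m.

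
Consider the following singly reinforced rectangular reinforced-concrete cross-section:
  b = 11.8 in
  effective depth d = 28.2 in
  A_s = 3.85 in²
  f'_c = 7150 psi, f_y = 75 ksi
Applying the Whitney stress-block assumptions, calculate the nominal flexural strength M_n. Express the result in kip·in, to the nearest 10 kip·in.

T = A_s f_y = 3.85 × 75 = 288.75 kips.
a = T/(0.85 f'_c b) = 288.75/(0.85 × 7.15 × 11.8) = 4.026 in.
M_n = T(d − a/2) = 288.75 × (28.2 − 2.013) = 7561.5 kip·in.

M_n ≈ 7560 kip·in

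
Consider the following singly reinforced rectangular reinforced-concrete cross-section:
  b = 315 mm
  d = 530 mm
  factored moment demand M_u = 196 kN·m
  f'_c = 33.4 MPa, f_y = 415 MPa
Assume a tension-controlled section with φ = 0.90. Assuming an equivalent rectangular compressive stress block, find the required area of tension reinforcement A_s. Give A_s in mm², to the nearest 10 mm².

A_s ≈ 1040 mm²

M_n = M_u/φ = 196/0.90 = 217.778 kN·m.
With M_n = 0.85 f'_c a b (d − a/2), solve the quadratic for a:
a = d − √(d² − 2M_n/(0.85 f'_c b)) = 530 − √(530² − 2 × 217.778×10⁶/(0.85 × 33.4 × 315)) = 48.13 mm.
A_s = 0.85 f'_c a b / f_y = 0.85 × 33.4 × 48.13 × 315 / 415 = 1037.2 mm².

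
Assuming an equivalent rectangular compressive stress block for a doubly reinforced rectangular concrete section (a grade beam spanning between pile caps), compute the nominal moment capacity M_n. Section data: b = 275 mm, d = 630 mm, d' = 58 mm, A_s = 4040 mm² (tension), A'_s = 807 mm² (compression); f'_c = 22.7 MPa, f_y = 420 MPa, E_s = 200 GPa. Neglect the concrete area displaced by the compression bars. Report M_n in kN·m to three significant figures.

Assume both tension and compression steel yield.
Net tension couple steel: A_s − A'_s = 3233 mm².
a = (A_s − A'_s) f_y / (0.85 f'_c b) = 1357860/(0.85 × 22.7 × 275) = 255.90 mm.
c = a/β₁ = 255.90/0.85 = 301.06 mm; ε'_s = 0.003(c − d')/c = 0.0024 ≥ f_y/E_s = 0.0021, so compression steel does yield.
M_n = (A_s − A'_s) f_y (d − a/2) + A'_s f_y (d − d') = [1357860 × (630 − 127.95) + 338940 × (630 − 58)] × 10⁻⁶ = 681.71 + 193.87 = 875.58 kN·m.

M_n ≈ 876 kN·m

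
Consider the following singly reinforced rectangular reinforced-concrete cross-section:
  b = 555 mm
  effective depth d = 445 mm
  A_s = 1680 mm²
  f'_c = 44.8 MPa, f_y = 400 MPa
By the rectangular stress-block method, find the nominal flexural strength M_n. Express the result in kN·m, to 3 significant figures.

T = A_s f_y = 1680 × 400 = 672000 N = 672 kN.
From C = T: a = T/(0.85 f'_c b) = 672000/(0.85 × 44.8 × 555) = 31.80 mm.
M_n = T(d − a/2) = 672 kN × (445 − 15.9) mm = 288.36 kN·m.

M_n ≈ 288 kN·m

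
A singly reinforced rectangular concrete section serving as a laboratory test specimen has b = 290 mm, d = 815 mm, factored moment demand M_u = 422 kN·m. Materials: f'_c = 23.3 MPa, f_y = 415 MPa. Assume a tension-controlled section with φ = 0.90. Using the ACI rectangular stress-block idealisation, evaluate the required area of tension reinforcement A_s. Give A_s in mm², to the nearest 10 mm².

M_n = M_u/φ = 422/0.90 = 468.889 kN·m.
With M_n = 0.85 f'_c a b (d − a/2), solve the quadratic for a:
a = d − √(d² − 2M_n/(0.85 f'_c b)) = 815 − √(815² − 2 × 468.889×10⁶/(0.85 × 23.3 × 290)) = 107.22 mm.
A_s = 0.85 f'_c a b / f_y = 0.85 × 23.3 × 107.22 × 290 / 415 = 1483.9 mm².

A_s ≈ 1480 mm²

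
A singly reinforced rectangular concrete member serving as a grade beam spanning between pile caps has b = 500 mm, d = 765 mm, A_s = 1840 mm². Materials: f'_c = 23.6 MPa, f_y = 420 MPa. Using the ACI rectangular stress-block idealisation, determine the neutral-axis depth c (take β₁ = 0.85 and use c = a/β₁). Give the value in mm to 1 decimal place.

T = A_s f_y = 1840 × 420 = 772800 N = 772.8 kN.
Setting C = 0.85 f'_c a b equal to T: a = 772800/(0.85 × 23.6 × 500) = 77.049 mm.
With β₁ = 0.85, c = a/β₁ = 77.049/0.85 = 90.6 mm.

c ≈ 90.6 mm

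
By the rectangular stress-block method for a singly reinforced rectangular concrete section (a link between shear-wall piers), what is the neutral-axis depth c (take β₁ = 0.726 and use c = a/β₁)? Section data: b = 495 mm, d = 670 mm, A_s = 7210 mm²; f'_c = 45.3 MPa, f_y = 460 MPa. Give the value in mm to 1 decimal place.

T = A_s f_y = 7210 × 460 = 3316600 N = 3316.6 kN.
Setting C = 0.85 f'_c a b equal to T: a = 3316600/(0.85 × 45.3 × 495) = 174.009 mm.
With β₁ = 0.726, c = a/β₁ = 174.009/0.726 = 239.7 mm.

c ≈ 239.7 mm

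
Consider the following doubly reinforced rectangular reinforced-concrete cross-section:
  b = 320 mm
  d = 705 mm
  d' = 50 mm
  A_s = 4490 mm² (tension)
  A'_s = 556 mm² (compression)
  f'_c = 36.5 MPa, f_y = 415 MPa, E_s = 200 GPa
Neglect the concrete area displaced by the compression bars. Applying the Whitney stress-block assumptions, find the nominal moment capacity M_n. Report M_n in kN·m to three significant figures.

M_n ≈ 1170 kN·m

Assume both tension and compression steel yield.
Net tension couple steel: A_s − A'_s = 3934 mm².
a = (A_s − A'_s) f_y / (0.85 f'_c b) = 1632610/(0.85 × 36.5 × 320) = 164.45 mm.
c = a/β₁ = 164.45/0.789 = 208.43 mm; ε'_s = 0.003(c − d')/c = 0.0023 ≥ f_y/E_s = 0.0021, so compression steel does yield.
M_n = (A_s − A'_s) f_y (d − a/2) + A'_s f_y (d − d') = [1632610 × (705 − 82.225) + 230740 × (705 − 50)] × 10⁻⁶ = 1016.75 + 151.13 = 1167.88 kN·m.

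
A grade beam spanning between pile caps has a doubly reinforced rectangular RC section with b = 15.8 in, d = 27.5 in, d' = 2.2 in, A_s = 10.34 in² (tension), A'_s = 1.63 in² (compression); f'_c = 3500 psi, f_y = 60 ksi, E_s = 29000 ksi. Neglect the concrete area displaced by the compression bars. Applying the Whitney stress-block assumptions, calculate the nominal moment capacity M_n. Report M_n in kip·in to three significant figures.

M_n ≈ 13900 kip·in

Assume both steels yield.
a = (A_s − A'_s) f_y/(0.85 f'_c b) = (10.34 − 1.63) × 60/(0.85 × 3.5 × 15.8) = 11.118 in.
c = a/β₁ = 11.118/0.85 = 13.080 in; ε'_s = 0.003(c − d')/c = 0.0025 ≥ ε_y = 0.0021, so the compression steel yields.
M_n = (A_s − A'_s) f_y (d − a/2) + A'_s f_y (d − d') = 522.6 × (27.5 − 5.559) + 97.8 × (27.5 − 2.2) = 11466.4 + 2474.3 = 13940.7 kip·in.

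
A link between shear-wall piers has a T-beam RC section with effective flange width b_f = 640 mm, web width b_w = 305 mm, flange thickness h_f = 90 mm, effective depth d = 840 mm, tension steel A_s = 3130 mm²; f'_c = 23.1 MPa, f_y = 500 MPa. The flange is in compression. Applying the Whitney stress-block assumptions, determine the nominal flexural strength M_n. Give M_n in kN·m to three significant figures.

Tension: T = A_s f_y = 3130 × 500 = 1565000 N.
Try a within the flange: a = T/(0.85 f'_c b_f) = 1565000/(0.85 × 23.1 × 640) = 124.54 mm.
a = 124.54 > h_f = 90 mm: the block extends into the web. Split into flange-overhang and web parts.
C_f = 0.85 f'_c (b_f − b_w) h_f = 0.85 × 23.1 × (640 − 305) × 90 = 591995 N.
Remaining web compression depth: a_w = (T − C_f)/(0.85 f'_c b_w) = (1565000 − 591995)/(0.85 × 23.1 × 305) = 162.47 mm.
M_n = C_f(d − h_f/2) + (T − C_f)(d − a_w/2) = 591995 × (840 − 45) + 973005 × (840 − 81.235) = 470.64 + 738.28 = 1208.92 × 10⁶ N·mm.
M_n = 1208.92 kN·m.

M_n ≈ 1210 kN·m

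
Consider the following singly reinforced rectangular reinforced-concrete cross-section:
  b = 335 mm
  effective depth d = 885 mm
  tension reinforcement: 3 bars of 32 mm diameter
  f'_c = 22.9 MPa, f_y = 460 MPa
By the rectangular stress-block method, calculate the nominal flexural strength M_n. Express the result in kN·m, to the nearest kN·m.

M_n ≈ 888 kN·m

A_s = 3 × 804 = 2412 mm².
T = A_s f_y = 2412 × 460 = 1109520 N = 1109.52 kN.
From C = T: a = T/(0.85 f'_c b) = 1109520/(0.85 × 22.9 × 335) = 170.15 mm.
M_n = T(d − a/2) = 1109.52 kN × (885 − 85.075) mm = 887.53 kN·m.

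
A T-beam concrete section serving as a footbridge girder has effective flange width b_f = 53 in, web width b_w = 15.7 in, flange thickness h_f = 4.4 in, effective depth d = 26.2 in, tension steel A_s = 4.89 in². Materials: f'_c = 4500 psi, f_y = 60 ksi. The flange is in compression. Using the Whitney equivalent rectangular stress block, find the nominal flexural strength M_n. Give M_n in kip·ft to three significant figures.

M_n ≈ 623 kip·ft

Tension: T = A_s f_y = 4.89 × 60 = 293.4 kips.
Try a within the flange: a = T/(0.85 f'_c b_f) = 293.4/(0.85 × 4.5 × 53) = 1.447 in.
Since a = 1.447 ≤ h_f = 4.4 in, the stress block lies entirely in the flange; analyse as a rectangular beam of width b_f.
M_n = T(d − a/2) = 293.4 × (26.2 − 0.7235) = 7474.8 kip·in.
M_n = 7474.8/12 = 622.90 kip·ft.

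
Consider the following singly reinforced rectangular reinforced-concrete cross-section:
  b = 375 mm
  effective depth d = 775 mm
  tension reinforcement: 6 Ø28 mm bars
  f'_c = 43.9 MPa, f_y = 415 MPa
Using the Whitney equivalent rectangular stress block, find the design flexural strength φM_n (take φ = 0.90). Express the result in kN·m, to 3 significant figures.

φM_n ≈ 994 kN·m

A_s = 6 × 616 = 3696 mm².
T = A_s f_y = 3696 × 415 = 1533840 N = 1533.84 kN.
From C = T: a = T/(0.85 f'_c b) = 1533840/(0.85 × 43.9 × 375) = 109.61 mm.
M_n = T(d − a/2) = 1533.84 kN × (775 − 54.805) mm = 1104.66 kN·m.
φM_n = 0.90 × 1104.66 = 994.19 kN·m.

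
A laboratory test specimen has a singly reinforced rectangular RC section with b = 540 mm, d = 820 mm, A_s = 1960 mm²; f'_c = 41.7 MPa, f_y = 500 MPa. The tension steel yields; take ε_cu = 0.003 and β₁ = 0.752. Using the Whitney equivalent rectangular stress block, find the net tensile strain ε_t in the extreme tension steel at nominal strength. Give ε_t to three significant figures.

a = A_s f_y/(0.85 f'_c b) = 51.20 mm.
β₁ = 0.752, so c = a/β₁ = 51.20/0.752 = 68.09 mm.
From the linear strain diagram with ε_cu = 0.003: ε_t = 0.003 (d − c)/c = 0.003 × (820 − 68.09)/68.09 = 0.0331.
Since ε_t ≥ 0.005, the section is tension-controlled.

ε_t ≈ 0.0331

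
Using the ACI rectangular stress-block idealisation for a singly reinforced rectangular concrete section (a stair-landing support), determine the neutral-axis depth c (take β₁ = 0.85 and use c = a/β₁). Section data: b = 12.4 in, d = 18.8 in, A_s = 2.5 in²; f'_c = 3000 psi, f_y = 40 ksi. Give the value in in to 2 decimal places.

c ≈ 3.72 in

T = A_s f_y = 2.5 × 40 = 100 kips.
a = T/(0.85 f'_c b) = 100/(0.85 × 3 × 12.4) = 3.1626 in.
With β₁ = 0.85, c = a/β₁ = 3.1626/0.85 = 3.72 in.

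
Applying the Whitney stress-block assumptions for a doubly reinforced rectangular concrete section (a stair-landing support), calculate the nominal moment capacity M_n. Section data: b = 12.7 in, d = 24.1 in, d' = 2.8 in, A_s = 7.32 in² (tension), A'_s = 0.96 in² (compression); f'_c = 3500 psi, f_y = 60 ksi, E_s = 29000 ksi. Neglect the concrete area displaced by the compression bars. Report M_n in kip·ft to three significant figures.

Assume both steels yield.
a = (A_s − A'_s) f_y/(0.85 f'_c b) = (7.32 − 0.96) × 60/(0.85 × 3.5 × 12.7) = 10.100 in.
c = a/β₁ = 10.100/0.85 = 11.882 in; ε'_s = 0.003(c − d')/c = 0.0023 ≥ ε_y = 0.0021, so the compression steel yields.
M_n = (A_s − A'_s) f_y (d − a/2) + A'_s f_y (d − d') = 381.6 × (24.1 − 5.05) + 57.6 × (24.1 − 2.8) = 7269.5 + 1226.9 = 8496.4 kip·in = 8496.4/12 = 708.03 kip·ft.

M_n ≈ 708 kip·ft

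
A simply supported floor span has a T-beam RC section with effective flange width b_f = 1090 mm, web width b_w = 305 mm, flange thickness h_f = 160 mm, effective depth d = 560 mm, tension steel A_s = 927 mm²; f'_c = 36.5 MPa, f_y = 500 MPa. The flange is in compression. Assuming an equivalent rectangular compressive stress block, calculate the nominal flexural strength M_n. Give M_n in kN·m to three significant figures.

M_n ≈ 256 kN·m

Tension: T = A_s f_y = 927 × 500 = 463500 N.
Try a within the flange: a = T/(0.85 f'_c b_f) = 463500/(0.85 × 36.5 × 1090) = 13.71 mm.
Since a = 13.71 ≤ h_f = 160 mm, the stress block lies entirely in the flange; analyse as a rectangular beam of width b_f.
M_n = T(d − a/2) = 463500 × (560 − 6.855) = 256.38 × 10⁶ N·mm.
M_n = 256.38 kN·m.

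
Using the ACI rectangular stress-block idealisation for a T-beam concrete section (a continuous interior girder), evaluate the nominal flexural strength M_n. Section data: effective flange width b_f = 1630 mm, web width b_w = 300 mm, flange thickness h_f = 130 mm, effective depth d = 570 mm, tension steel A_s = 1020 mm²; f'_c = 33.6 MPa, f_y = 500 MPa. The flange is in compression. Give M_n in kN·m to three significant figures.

M_n ≈ 288 kN·m

Tension: T = A_s f_y = 1020 × 500 = 510000 N.
Try a within the flange: a = T/(0.85 f'_c b_f) = 510000/(0.85 × 33.6 × 1630) = 10.96 mm.
Since a = 10.96 ≤ h_f = 130 mm, the stress block lies entirely in the flange; analyse as a rectangular beam of width b_f.
M_n = T(d − a/2) = 510000 × (570 − 5.48) = 287.91 × 10⁶ N·mm.
M_n = 287.91 kN·m.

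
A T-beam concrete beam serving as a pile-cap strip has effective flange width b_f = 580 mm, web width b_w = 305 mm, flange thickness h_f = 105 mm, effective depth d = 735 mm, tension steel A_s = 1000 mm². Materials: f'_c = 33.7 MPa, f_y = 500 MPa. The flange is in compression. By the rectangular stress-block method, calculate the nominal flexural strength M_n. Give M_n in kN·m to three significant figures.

M_n ≈ 360 kN·m

Tension: T = A_s f_y = 1000 × 500 = 500000 N.
Try a within the flange: a = T/(0.85 f'_c b_f) = 500000/(0.85 × 33.7 × 580) = 30.09 mm.
Since a = 30.09 ≤ h_f = 105 mm, the stress block lies entirely in the flange; analyse as a rectangular beam of width b_f.
M_n = T(d − a/2) = 500000 × (735 − 15.045) = 359.98 × 10⁶ N·mm.
M_n = 359.98 kN·m.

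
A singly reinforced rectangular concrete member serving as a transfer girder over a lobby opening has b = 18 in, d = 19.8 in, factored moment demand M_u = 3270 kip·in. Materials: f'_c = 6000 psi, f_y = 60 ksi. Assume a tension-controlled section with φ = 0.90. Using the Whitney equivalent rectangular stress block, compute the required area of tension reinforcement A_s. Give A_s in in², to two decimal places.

A_s ≈ 3.23 in²

M_n = M_u/φ = 3270/0.90 = 3633.33 kip·in.
From M_n = 0.85 f'_c a b (d − a/2):
a = d − √(d² − 2M_n/(0.85 f'_c b)) = 19.8 − √(19.8² − 2 × 3633.33/(0.85 × 6 × 18)) = 2.112 in.
A_s = 0.85 f'_c a b / f_y = 0.85 × 6 × 2.112 × 18 / 60 = 3.231 in².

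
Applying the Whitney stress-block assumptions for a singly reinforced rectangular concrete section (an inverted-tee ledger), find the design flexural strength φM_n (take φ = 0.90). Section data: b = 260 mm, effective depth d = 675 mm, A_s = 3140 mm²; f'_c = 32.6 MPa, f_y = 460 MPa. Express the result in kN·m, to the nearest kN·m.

T = A_s f_y = 3140 × 460 = 1444400 N = 1444.4 kN.
From C = T: a = T/(0.85 f'_c b) = 1444400/(0.85 × 32.6 × 260) = 200.48 mm.
M_n = T(d − a/2) = 1444.4 kN × (675 − 100.24) mm = 830.18 kN·m.
φM_n = 0.90 × 830.18 = 747.16 kN·m.

φM_n ≈ 747 kN·m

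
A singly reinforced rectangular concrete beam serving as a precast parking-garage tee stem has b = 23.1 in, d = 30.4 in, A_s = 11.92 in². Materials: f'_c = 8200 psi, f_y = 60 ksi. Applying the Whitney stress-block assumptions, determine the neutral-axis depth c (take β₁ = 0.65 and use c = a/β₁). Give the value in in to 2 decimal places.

c ≈ 6.83 in

T = A_s f_y = 11.92 × 60 = 715.2 kips.
a = T/(0.85 f'_c b) = 715.2/(0.85 × 8.2 × 23.1) = 4.4420 in.
With β₁ = 0.65, c = a/β₁ = 4.4420/0.65 = 6.83 in.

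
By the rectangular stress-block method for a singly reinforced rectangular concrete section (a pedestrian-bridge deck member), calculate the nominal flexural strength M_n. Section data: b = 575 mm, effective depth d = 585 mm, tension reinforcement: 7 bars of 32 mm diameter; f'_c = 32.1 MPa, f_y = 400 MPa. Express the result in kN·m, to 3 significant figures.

M_n ≈ 1160 kN·m

A_s = 7 × 804 = 5628 mm².
T = A_s f_y = 5628 × 400 = 2251200 N = 2251.2 kN.
From C = T: a = T/(0.85 f'_c b) = 2251200/(0.85 × 32.1 × 575) = 143.49 mm.
M_n = T(d − a/2) = 2251.2 kN × (585 − 71.745) mm = 1155.44 kN·m.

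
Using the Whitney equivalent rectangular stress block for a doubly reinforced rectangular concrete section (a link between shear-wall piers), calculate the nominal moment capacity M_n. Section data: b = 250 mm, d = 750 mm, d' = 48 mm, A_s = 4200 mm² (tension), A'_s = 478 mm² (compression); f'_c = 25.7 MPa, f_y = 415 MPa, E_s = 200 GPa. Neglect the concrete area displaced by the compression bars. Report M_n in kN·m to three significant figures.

Assume both tension and compression steel yield.
Net tension couple steel: A_s − A'_s = 3722 mm².
a = (A_s − A'_s) f_y / (0.85 f'_c b) = 1544630/(0.85 × 25.7 × 250) = 282.83 mm.
c = a/β₁ = 282.83/0.85 = 332.74 mm; ε'_s = 0.003(c − d')/c = 0.0026 ≥ f_y/E_s = 0.0021, so compression steel does yield.
M_n = (A_s − A'_s) f_y (d − a/2) + A'_s f_y (d − d') = [1544630 × (750 − 141.415) + 198370 × (750 − 48)] × 10⁻⁶ = 940.04 + 139.26 = 1079.30 kN·m.

M_n ≈ 1080 kN·m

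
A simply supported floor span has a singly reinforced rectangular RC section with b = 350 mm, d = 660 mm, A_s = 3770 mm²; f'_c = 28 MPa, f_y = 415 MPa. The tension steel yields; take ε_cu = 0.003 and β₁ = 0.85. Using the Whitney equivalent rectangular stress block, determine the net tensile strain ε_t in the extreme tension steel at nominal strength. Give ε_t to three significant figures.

ε_t ≈ 0.00596

a = A_s f_y/(0.85 f'_c b) = 187.82 mm.
β₁ = 0.85, so c = a/β₁ = 187.82/0.85 = 220.96 mm.
From the linear strain diagram with ε_cu = 0.003: ε_t = 0.003 (d − c)/c = 0.003 × (660 − 220.96)/220.96 = 0.00596.
Since ε_t ≥ 0.005, the section is tension-controlled.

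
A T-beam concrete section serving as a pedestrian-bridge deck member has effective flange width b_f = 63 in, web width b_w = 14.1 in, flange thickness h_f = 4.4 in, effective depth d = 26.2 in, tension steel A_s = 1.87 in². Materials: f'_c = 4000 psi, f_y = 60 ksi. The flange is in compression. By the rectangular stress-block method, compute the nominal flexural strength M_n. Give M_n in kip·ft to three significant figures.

Tension: T = A_s f_y = 1.87 × 60 = 112.2 kips.
Try a within the flange: a = T/(0.85 f'_c b_f) = 112.2/(0.85 × 4 × 63) = 0.524 in.
Since a = 0.524 ≤ h_f = 4.4 in, the stress block lies entirely in the flange; analyse as a rectangular beam of width b_f.
M_n = T(d − a/2) = 112.2 × (26.2 − 0.262) = 2910.2 kip·in.
M_n = 2910.2/12 = 242.52 kip·ft.

M_n ≈ 243 kip·ft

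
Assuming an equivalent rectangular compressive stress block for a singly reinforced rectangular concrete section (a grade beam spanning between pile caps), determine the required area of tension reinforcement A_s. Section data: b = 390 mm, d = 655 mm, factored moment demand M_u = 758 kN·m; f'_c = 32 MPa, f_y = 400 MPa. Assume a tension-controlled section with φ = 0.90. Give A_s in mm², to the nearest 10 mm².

M_n = M_u/φ = 758/0.90 = 842.222 kN·m.
With M_n = 0.85 f'_c a b (d − a/2), solve the quadratic for a:
a = d − √(d² − 2M_n/(0.85 f'_c b)) = 655 − √(655² − 2 × 842.222×10⁶/(0.85 × 32 × 390)) = 135.16 mm.
A_s = 0.85 f'_c a b / f_y = 0.85 × 32 × 135.16 × 390 / 400 = 3584.4 mm².

A_s ≈ 3580 mm²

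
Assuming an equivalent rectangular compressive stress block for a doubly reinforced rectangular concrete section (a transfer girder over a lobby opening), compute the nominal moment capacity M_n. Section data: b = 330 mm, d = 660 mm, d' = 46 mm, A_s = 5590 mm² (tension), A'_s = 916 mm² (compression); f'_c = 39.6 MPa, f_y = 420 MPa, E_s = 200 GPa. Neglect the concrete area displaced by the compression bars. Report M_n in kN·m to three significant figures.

M_n ≈ 1360 kN·m

Assume both tension and compression steel yield.
Net tension couple steel: A_s − A'_s = 4674 mm².
a = (A_s − A'_s) f_y / (0.85 f'_c b) = 1963080/(0.85 × 39.6 × 330) = 176.73 mm.
c = a/β₁ = 176.73/0.767 = 230.42 mm; ε'_s = 0.003(c − d')/c = 0.0024 ≥ f_y/E_s = 0.0021, so compression steel does yield.
M_n = (A_s − A'_s) f_y (d − a/2) + A'_s f_y (d − d') = [1963080 × (660 − 88.365) + 384720 × (660 − 46)] × 10⁻⁶ = 1122.17 + 236.22 = 1358.39 kN·m.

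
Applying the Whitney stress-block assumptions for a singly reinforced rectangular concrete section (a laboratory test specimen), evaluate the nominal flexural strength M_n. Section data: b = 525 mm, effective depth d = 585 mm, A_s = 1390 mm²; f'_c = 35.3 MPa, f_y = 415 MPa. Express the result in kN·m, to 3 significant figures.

M_n ≈ 327 kN·m

T = A_s f_y = 1390 × 415 = 576850 N = 576.85 kN.
From C = T: a = T/(0.85 f'_c b) = 576850/(0.85 × 35.3 × 525) = 36.62 mm.
M_n = T(d − a/2) = 576.85 kN × (585 − 18.31) mm = 326.90 kN·m.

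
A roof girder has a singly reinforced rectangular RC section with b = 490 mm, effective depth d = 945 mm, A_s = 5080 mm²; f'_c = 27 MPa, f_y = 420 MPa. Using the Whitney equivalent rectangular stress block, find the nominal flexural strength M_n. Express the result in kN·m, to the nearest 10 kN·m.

T = A_s f_y = 5080 × 420 = 2133600 N = 2133.6 kN.
From C = T: a = T/(0.85 f'_c b) = 2133600/(0.85 × 27 × 490) = 189.73 mm.
M_n = T(d − a/2) = 2133.6 kN × (945 − 94.865) mm = 1813.85 kN·m.

M_n ≈ 1810 kN·m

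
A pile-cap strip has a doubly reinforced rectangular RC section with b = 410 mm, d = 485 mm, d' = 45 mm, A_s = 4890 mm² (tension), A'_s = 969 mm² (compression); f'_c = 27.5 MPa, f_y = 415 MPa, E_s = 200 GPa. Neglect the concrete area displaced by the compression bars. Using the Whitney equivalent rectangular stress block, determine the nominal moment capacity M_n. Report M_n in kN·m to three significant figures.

Assume both tension and compression steel yield.
Net tension couple steel: A_s − A'_s = 3921 mm².
a = (A_s − A'_s) f_y / (0.85 f'_c b) = 1627215/(0.85 × 27.5 × 410) = 169.79 mm.
c = a/β₁ = 169.79/0.85 = 199.75 mm; ε'_s = 0.003(c − d')/c = 0.0023 ≥ f_y/E_s = 0.0021, so compression steel does yield.
M_n = (A_s − A'_s) f_y (d − a/2) + A'_s f_y (d − d') = [1627215 × (485 − 84.895) + 402135 × (485 − 45)] × 10⁻⁶ = 651.06 + 176.94 = 828.00 kN·m.

M_n ≈ 828 kN·m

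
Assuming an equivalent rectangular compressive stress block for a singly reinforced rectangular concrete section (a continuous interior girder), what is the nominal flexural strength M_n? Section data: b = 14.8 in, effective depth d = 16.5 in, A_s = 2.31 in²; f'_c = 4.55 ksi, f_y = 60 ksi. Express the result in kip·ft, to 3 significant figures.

T = A_s f_y = 2.31 × 60 = 138.6 kips.
a = T/(0.85 f'_c b) = 138.6/(0.85 × 4.55 × 14.8) = 2.421 in.
M_n = T(d − a/2) = 138.6 × (16.5 − 1.2105) = 2119.1 kip·in = 2119.1/12 = 176.59 kip·ft.

M_n ≈ 177 kip·ft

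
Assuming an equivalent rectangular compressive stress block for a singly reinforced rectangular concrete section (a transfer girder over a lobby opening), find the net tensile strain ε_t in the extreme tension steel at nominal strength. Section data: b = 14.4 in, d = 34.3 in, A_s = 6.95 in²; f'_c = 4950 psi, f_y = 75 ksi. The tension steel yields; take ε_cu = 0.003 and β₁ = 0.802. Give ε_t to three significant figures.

a = A_s f_y/(0.85 f'_c b) = 8.603 in.
β₁ = 0.802, so c = a/β₁ = 8.603/0.802 = 10.727 in.
From the linear strain diagram with ε_cu = 0.003: ε_t = 0.003 (d − c)/c = 0.003 × (34.3 − 10.727)/10.727 = 0.00659.
Since ε_t ≥ 0.005, the section is tension-controlled.

ε_t ≈ 0.00659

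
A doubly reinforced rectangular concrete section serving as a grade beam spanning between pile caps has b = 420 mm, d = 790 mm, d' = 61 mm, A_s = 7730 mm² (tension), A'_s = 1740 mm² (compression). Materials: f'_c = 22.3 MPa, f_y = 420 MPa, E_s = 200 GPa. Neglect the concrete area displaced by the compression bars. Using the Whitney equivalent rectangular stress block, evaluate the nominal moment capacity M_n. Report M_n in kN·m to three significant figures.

M_n ≈ 2120 kN·m

Assume both tension and compression steel yield.
Net tension couple steel: A_s − A'_s = 5990 mm².
a = (A_s − A'_s) f_y / (0.85 f'_c b) = 2515800/(0.85 × 22.3 × 420) = 316.01 mm.
c = a/β₁ = 316.01/0.85 = 371.78 mm; ε'_s = 0.003(c − d')/c = 0.0025 ≥ f_y/E_s = 0.0021, so compression steel does yield.
M_n = (A_s − A'_s) f_y (d − a/2) + A'_s f_y (d − d') = [2515800 × (790 − 158.005) + 730800 × (790 − 61)] × 10⁻⁶ = 1589.97 + 532.75 = 2122.72 kN·m.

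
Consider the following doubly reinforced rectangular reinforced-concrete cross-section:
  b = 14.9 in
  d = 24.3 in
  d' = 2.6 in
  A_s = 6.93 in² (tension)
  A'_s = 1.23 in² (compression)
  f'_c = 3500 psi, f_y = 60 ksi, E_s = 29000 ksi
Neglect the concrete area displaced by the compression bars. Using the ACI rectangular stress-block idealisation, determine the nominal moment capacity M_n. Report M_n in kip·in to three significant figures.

Assume both steels yield.
a = (A_s − A'_s) f_y/(0.85 f'_c b) = (6.93 − 1.23) × 60/(0.85 × 3.5 × 14.9) = 7.715 in.
c = a/β₁ = 7.715/0.85 = 9.076 in; ε'_s = 0.003(c − d')/c = 0.0021 ≥ ε_y = 0.0021, so the compression steel yields.
M_n = (A_s − A'_s) f_y (d − a/2) + A'_s f_y (d − d') = 342 × (24.3 − 3.8575) + 73.8 × (24.3 − 2.6) = 6991.3 + 1601.5 = 8592.8 kip·in.

M_n ≈ 8590 kip·in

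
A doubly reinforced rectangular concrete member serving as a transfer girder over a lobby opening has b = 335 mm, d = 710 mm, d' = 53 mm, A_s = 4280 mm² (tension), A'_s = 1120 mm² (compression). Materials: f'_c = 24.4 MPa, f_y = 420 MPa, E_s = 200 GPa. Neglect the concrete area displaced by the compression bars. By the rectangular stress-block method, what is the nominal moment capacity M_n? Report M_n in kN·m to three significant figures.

Assume both tension and compression steel yield.
Net tension couple steel: A_s − A'_s = 3160 mm².
a = (A_s − A'_s) f_y / (0.85 f'_c b) = 1327200/(0.85 × 24.4 × 335) = 191.02 mm.
c = a/β₁ = 191.02/0.85 = 224.73 mm; ε'_s = 0.003(c − d')/c = 0.0023 ≥ f_y/E_s = 0.0021, so compression steel does yield.
M_n = (A_s − A'_s) f_y (d − a/2) + A'_s f_y (d − d') = [1327200 × (710 − 95.51) + 470400 × (710 − 53)] × 10⁻⁶ = 815.55 + 309.05 = 1124.60 kN·m.

M_n ≈ 1120 kN·m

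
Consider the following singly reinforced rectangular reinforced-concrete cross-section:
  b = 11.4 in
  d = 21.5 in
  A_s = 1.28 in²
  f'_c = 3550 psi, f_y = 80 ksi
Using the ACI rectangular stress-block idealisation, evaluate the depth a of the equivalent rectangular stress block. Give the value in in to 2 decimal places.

T = A_s f_y = 1.28 × 80 = 102.4 kips.
a = T/(0.85 f'_c b) = 102.4/(0.85 × 3.55 × 11.4) = 2.98 in.

a ≈ 2.98 in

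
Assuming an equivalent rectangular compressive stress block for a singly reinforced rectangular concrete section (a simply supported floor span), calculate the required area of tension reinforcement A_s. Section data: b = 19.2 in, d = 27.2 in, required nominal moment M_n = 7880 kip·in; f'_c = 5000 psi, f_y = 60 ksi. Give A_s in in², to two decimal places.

From M_n = 0.85 f'_c a b (d − a/2):
a = d − √(d² − 2M_n/(0.85 f'_c b)) = 27.2 − √(27.2² − 2 × 7880/(0.85 × 5 × 19.2)) = 3.818 in.
A_s = 0.85 f'_c a b / f_y = 0.85 × 5 × 3.818 × 19.2 / 60 = 5.192 in².

A_s ≈ 5.19 in²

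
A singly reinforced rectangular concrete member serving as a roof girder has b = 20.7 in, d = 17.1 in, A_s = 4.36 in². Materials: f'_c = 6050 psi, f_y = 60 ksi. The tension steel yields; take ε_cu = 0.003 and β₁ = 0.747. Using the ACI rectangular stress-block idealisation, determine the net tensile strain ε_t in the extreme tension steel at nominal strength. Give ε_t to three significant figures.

ε_t ≈ 0.0126

a = A_s f_y/(0.85 f'_c b) = 2.457 in.
β₁ = 0.747, so c = a/β₁ = 2.457/0.747 = 3.289 in.
From the linear strain diagram with ε_cu = 0.003: ε_t = 0.003 (d − c)/c = 0.003 × (17.1 − 3.289)/3.289 = 0.0126.
Since ε_t ≥ 0.005, the section is tension-controlled.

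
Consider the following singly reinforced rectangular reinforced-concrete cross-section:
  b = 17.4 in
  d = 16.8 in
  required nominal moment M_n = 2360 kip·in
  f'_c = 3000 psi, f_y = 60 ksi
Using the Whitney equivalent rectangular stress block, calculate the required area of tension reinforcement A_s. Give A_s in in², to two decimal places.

From M_n = 0.85 f'_c a b (d − a/2):
a = d − √(d² − 2M_n/(0.85 f'_c b)) = 16.8 − √(16.8² − 2 × 2360/(0.85 × 3 × 17.4)) = 3.539 in.
A_s = 0.85 f'_c a b / f_y = 0.85 × 3 × 3.539 × 17.4 / 60 = 2.617 in².

A_s ≈ 2.62 in²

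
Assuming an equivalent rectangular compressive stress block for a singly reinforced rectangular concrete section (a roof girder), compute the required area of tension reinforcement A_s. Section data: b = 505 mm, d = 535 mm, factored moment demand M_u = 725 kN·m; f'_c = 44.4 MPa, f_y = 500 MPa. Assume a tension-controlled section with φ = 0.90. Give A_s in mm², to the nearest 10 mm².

A_s ≈ 3270 mm²

M_n = M_u/φ = 725/0.90 = 805.556 kN·m.
With M_n = 0.85 f'_c a b (d − a/2), solve the quadratic for a:
a = d − √(d² − 2M_n/(0.85 f'_c b)) = 535 − √(535² − 2 × 805.556×10⁶/(0.85 × 44.4 × 505)) = 85.90 mm.
A_s = 0.85 f'_c a b / f_y = 0.85 × 44.4 × 85.90 × 505 / 500 = 3274.3 mm².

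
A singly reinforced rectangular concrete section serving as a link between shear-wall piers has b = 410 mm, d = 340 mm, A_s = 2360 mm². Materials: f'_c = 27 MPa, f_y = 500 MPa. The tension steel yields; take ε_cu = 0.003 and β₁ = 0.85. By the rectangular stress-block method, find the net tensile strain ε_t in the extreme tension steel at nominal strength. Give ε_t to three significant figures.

ε_t ≈ 0.00391

a = A_s f_y/(0.85 f'_c b) = 125.41 mm.
β₁ = 0.85, so c = a/β₁ = 125.41/0.85 = 147.54 mm.
From the linear strain diagram with ε_cu = 0.003: ε_t = 0.003 (d − c)/c = 0.003 × (340 − 147.54)/147.54 = 0.00391.
ε_t < 0.004 — the section is over-reinforced for flexure under ACI limits.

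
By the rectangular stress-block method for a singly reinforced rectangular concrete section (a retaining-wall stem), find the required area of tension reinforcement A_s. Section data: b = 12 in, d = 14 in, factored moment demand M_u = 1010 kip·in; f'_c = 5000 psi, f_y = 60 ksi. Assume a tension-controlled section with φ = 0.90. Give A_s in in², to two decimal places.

A_s ≈ 1.42 in²

M_n = M_u/φ = 1010/0.90 = 1122.22 kip·in.
From M_n = 0.85 f'_c a b (d − a/2):
a = d − √(d² − 2M_n/(0.85 f'_c b)) = 14 − √(14² − 2 × 1122.22/(0.85 × 5 × 12)) = 1.672 in.
A_s = 0.85 f'_c a b / f_y = 0.85 × 5 × 1.672 × 12 / 60 = 1.421 in².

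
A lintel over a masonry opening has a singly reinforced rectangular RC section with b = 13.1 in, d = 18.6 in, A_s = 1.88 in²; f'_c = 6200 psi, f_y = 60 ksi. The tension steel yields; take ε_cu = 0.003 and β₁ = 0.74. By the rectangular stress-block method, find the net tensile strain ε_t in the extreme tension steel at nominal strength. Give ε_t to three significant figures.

ε_t ≈ 0.0223

a = A_s f_y/(0.85 f'_c b) = 1.634 in.
β₁ = 0.74, so c = a/β₁ = 1.634/0.74 = 2.208 in.
From the linear strain diagram with ε_cu = 0.003: ε_t = 0.003 (d − c)/c = 0.003 × (18.6 − 2.208)/2.208 = 0.0223.
Since ε_t ≥ 0.005, the section is tension-controlled.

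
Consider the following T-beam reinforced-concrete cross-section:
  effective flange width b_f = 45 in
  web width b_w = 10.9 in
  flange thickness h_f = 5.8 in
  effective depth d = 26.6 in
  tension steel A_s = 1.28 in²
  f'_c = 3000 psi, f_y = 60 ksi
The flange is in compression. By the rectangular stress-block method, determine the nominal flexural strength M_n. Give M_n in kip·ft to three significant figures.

M_n ≈ 168 kip·ft

Tension: T = A_s f_y = 1.28 × 60 = 76.8 kips.
Try a within the flange: a = T/(0.85 f'_c b_f) = 76.8/(0.85 × 3 × 45) = 0.669 in.
Since a = 0.669 ≤ h_f = 5.8 in, the stress block lies entirely in the flange; analyse as a rectangular beam of width b_f.
M_n = T(d − a/2) = 76.8 × (26.6 − 0.3345) = 2017.2 kip·in.
M_n = 2017.2/12 = 168.10 kip·ft.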